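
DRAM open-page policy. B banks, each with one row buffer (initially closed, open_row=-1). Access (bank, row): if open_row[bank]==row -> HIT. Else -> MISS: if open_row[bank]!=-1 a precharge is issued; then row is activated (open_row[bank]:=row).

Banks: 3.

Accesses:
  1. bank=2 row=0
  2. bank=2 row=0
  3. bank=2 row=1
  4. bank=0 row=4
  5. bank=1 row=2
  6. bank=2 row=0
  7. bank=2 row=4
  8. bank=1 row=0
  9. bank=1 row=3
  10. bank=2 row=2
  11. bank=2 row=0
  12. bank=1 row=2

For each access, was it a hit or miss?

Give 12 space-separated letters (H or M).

Acc 1: bank2 row0 -> MISS (open row0); precharges=0
Acc 2: bank2 row0 -> HIT
Acc 3: bank2 row1 -> MISS (open row1); precharges=1
Acc 4: bank0 row4 -> MISS (open row4); precharges=1
Acc 5: bank1 row2 -> MISS (open row2); precharges=1
Acc 6: bank2 row0 -> MISS (open row0); precharges=2
Acc 7: bank2 row4 -> MISS (open row4); precharges=3
Acc 8: bank1 row0 -> MISS (open row0); precharges=4
Acc 9: bank1 row3 -> MISS (open row3); precharges=5
Acc 10: bank2 row2 -> MISS (open row2); precharges=6
Acc 11: bank2 row0 -> MISS (open row0); precharges=7
Acc 12: bank1 row2 -> MISS (open row2); precharges=8

Answer: M H M M M M M M M M M M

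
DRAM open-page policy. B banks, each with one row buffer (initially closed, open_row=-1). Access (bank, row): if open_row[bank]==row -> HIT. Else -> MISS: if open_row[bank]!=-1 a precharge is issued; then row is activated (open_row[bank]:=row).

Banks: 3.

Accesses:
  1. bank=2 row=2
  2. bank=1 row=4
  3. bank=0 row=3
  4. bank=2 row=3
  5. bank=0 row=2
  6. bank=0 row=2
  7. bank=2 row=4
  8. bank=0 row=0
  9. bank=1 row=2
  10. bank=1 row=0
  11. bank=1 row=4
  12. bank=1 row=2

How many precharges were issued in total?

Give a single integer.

Answer: 8

Derivation:
Acc 1: bank2 row2 -> MISS (open row2); precharges=0
Acc 2: bank1 row4 -> MISS (open row4); precharges=0
Acc 3: bank0 row3 -> MISS (open row3); precharges=0
Acc 4: bank2 row3 -> MISS (open row3); precharges=1
Acc 5: bank0 row2 -> MISS (open row2); precharges=2
Acc 6: bank0 row2 -> HIT
Acc 7: bank2 row4 -> MISS (open row4); precharges=3
Acc 8: bank0 row0 -> MISS (open row0); precharges=4
Acc 9: bank1 row2 -> MISS (open row2); precharges=5
Acc 10: bank1 row0 -> MISS (open row0); precharges=6
Acc 11: bank1 row4 -> MISS (open row4); precharges=7
Acc 12: bank1 row2 -> MISS (open row2); precharges=8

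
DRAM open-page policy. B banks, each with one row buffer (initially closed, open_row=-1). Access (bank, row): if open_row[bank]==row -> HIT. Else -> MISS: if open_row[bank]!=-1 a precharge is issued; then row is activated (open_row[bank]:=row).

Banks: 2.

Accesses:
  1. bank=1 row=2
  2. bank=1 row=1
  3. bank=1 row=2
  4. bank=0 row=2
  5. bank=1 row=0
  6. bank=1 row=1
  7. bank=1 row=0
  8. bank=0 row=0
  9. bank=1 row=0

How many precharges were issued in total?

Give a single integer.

Acc 1: bank1 row2 -> MISS (open row2); precharges=0
Acc 2: bank1 row1 -> MISS (open row1); precharges=1
Acc 3: bank1 row2 -> MISS (open row2); precharges=2
Acc 4: bank0 row2 -> MISS (open row2); precharges=2
Acc 5: bank1 row0 -> MISS (open row0); precharges=3
Acc 6: bank1 row1 -> MISS (open row1); precharges=4
Acc 7: bank1 row0 -> MISS (open row0); precharges=5
Acc 8: bank0 row0 -> MISS (open row0); precharges=6
Acc 9: bank1 row0 -> HIT

Answer: 6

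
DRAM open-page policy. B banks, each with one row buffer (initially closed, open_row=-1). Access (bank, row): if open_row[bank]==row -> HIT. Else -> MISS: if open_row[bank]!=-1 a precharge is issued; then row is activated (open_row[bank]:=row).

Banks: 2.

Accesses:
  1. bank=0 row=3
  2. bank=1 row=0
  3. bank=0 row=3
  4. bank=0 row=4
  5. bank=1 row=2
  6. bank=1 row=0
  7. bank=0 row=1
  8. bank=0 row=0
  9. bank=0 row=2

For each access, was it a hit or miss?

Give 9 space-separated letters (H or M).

Answer: M M H M M M M M M

Derivation:
Acc 1: bank0 row3 -> MISS (open row3); precharges=0
Acc 2: bank1 row0 -> MISS (open row0); precharges=0
Acc 3: bank0 row3 -> HIT
Acc 4: bank0 row4 -> MISS (open row4); precharges=1
Acc 5: bank1 row2 -> MISS (open row2); precharges=2
Acc 6: bank1 row0 -> MISS (open row0); precharges=3
Acc 7: bank0 row1 -> MISS (open row1); precharges=4
Acc 8: bank0 row0 -> MISS (open row0); precharges=5
Acc 9: bank0 row2 -> MISS (open row2); precharges=6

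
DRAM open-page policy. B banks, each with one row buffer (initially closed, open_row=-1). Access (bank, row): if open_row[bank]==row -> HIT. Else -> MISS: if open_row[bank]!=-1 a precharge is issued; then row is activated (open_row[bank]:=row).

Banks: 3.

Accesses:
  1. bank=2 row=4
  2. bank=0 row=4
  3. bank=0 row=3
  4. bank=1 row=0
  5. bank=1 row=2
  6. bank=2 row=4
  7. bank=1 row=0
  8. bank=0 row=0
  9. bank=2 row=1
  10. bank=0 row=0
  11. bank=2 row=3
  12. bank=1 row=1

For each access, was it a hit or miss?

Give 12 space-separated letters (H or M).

Acc 1: bank2 row4 -> MISS (open row4); precharges=0
Acc 2: bank0 row4 -> MISS (open row4); precharges=0
Acc 3: bank0 row3 -> MISS (open row3); precharges=1
Acc 4: bank1 row0 -> MISS (open row0); precharges=1
Acc 5: bank1 row2 -> MISS (open row2); precharges=2
Acc 6: bank2 row4 -> HIT
Acc 7: bank1 row0 -> MISS (open row0); precharges=3
Acc 8: bank0 row0 -> MISS (open row0); precharges=4
Acc 9: bank2 row1 -> MISS (open row1); precharges=5
Acc 10: bank0 row0 -> HIT
Acc 11: bank2 row3 -> MISS (open row3); precharges=6
Acc 12: bank1 row1 -> MISS (open row1); precharges=7

Answer: M M M M M H M M M H M M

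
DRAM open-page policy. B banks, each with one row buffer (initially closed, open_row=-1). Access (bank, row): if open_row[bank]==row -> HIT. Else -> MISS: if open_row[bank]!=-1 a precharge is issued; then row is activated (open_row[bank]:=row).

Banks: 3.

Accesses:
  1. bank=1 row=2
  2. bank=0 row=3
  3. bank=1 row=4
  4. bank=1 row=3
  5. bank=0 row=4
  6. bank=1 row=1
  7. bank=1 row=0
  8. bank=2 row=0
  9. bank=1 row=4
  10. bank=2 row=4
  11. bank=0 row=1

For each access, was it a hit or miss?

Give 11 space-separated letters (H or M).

Acc 1: bank1 row2 -> MISS (open row2); precharges=0
Acc 2: bank0 row3 -> MISS (open row3); precharges=0
Acc 3: bank1 row4 -> MISS (open row4); precharges=1
Acc 4: bank1 row3 -> MISS (open row3); precharges=2
Acc 5: bank0 row4 -> MISS (open row4); precharges=3
Acc 6: bank1 row1 -> MISS (open row1); precharges=4
Acc 7: bank1 row0 -> MISS (open row0); precharges=5
Acc 8: bank2 row0 -> MISS (open row0); precharges=5
Acc 9: bank1 row4 -> MISS (open row4); precharges=6
Acc 10: bank2 row4 -> MISS (open row4); precharges=7
Acc 11: bank0 row1 -> MISS (open row1); precharges=8

Answer: M M M M M M M M M M M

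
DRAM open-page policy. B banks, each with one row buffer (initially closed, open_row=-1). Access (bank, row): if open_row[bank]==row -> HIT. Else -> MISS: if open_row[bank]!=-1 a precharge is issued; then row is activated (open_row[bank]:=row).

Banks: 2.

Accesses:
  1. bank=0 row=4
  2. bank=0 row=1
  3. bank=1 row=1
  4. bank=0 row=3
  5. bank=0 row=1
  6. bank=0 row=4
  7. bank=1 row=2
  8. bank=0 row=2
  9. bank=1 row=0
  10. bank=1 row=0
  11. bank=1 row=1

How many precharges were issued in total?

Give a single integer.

Acc 1: bank0 row4 -> MISS (open row4); precharges=0
Acc 2: bank0 row1 -> MISS (open row1); precharges=1
Acc 3: bank1 row1 -> MISS (open row1); precharges=1
Acc 4: bank0 row3 -> MISS (open row3); precharges=2
Acc 5: bank0 row1 -> MISS (open row1); precharges=3
Acc 6: bank0 row4 -> MISS (open row4); precharges=4
Acc 7: bank1 row2 -> MISS (open row2); precharges=5
Acc 8: bank0 row2 -> MISS (open row2); precharges=6
Acc 9: bank1 row0 -> MISS (open row0); precharges=7
Acc 10: bank1 row0 -> HIT
Acc 11: bank1 row1 -> MISS (open row1); precharges=8

Answer: 8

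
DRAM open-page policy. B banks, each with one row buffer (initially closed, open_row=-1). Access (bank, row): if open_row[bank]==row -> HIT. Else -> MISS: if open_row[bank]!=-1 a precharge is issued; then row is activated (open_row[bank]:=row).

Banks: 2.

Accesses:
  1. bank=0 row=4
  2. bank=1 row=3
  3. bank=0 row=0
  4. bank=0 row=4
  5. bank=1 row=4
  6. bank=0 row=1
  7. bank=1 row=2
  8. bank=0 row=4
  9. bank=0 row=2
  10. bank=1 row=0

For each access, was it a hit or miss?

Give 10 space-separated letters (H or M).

Answer: M M M M M M M M M M

Derivation:
Acc 1: bank0 row4 -> MISS (open row4); precharges=0
Acc 2: bank1 row3 -> MISS (open row3); precharges=0
Acc 3: bank0 row0 -> MISS (open row0); precharges=1
Acc 4: bank0 row4 -> MISS (open row4); precharges=2
Acc 5: bank1 row4 -> MISS (open row4); precharges=3
Acc 6: bank0 row1 -> MISS (open row1); precharges=4
Acc 7: bank1 row2 -> MISS (open row2); precharges=5
Acc 8: bank0 row4 -> MISS (open row4); precharges=6
Acc 9: bank0 row2 -> MISS (open row2); precharges=7
Acc 10: bank1 row0 -> MISS (open row0); precharges=8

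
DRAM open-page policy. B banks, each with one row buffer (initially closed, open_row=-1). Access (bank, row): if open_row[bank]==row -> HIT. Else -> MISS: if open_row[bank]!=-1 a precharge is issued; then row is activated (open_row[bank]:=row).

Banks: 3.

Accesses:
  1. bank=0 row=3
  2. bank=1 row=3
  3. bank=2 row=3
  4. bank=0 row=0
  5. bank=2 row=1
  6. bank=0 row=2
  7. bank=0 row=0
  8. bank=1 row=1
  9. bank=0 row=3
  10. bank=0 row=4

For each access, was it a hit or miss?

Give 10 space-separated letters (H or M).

Acc 1: bank0 row3 -> MISS (open row3); precharges=0
Acc 2: bank1 row3 -> MISS (open row3); precharges=0
Acc 3: bank2 row3 -> MISS (open row3); precharges=0
Acc 4: bank0 row0 -> MISS (open row0); precharges=1
Acc 5: bank2 row1 -> MISS (open row1); precharges=2
Acc 6: bank0 row2 -> MISS (open row2); precharges=3
Acc 7: bank0 row0 -> MISS (open row0); precharges=4
Acc 8: bank1 row1 -> MISS (open row1); precharges=5
Acc 9: bank0 row3 -> MISS (open row3); precharges=6
Acc 10: bank0 row4 -> MISS (open row4); precharges=7

Answer: M M M M M M M M M M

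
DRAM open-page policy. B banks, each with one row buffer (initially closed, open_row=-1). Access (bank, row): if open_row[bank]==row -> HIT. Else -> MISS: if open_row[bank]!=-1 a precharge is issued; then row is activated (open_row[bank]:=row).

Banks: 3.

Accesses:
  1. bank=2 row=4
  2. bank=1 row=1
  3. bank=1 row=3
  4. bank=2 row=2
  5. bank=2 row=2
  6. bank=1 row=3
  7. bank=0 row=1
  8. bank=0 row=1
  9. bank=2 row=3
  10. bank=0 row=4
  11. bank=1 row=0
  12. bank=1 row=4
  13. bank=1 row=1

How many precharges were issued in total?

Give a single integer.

Answer: 7

Derivation:
Acc 1: bank2 row4 -> MISS (open row4); precharges=0
Acc 2: bank1 row1 -> MISS (open row1); precharges=0
Acc 3: bank1 row3 -> MISS (open row3); precharges=1
Acc 4: bank2 row2 -> MISS (open row2); precharges=2
Acc 5: bank2 row2 -> HIT
Acc 6: bank1 row3 -> HIT
Acc 7: bank0 row1 -> MISS (open row1); precharges=2
Acc 8: bank0 row1 -> HIT
Acc 9: bank2 row3 -> MISS (open row3); precharges=3
Acc 10: bank0 row4 -> MISS (open row4); precharges=4
Acc 11: bank1 row0 -> MISS (open row0); precharges=5
Acc 12: bank1 row4 -> MISS (open row4); precharges=6
Acc 13: bank1 row1 -> MISS (open row1); precharges=7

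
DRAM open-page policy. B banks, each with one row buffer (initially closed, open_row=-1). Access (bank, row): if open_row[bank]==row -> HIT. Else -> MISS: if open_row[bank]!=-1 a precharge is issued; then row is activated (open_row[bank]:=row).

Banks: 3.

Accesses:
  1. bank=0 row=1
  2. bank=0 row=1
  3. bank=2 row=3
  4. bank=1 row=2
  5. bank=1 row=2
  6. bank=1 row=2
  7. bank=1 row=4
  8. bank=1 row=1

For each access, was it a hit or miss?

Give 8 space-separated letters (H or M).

Answer: M H M M H H M M

Derivation:
Acc 1: bank0 row1 -> MISS (open row1); precharges=0
Acc 2: bank0 row1 -> HIT
Acc 3: bank2 row3 -> MISS (open row3); precharges=0
Acc 4: bank1 row2 -> MISS (open row2); precharges=0
Acc 5: bank1 row2 -> HIT
Acc 6: bank1 row2 -> HIT
Acc 7: bank1 row4 -> MISS (open row4); precharges=1
Acc 8: bank1 row1 -> MISS (open row1); precharges=2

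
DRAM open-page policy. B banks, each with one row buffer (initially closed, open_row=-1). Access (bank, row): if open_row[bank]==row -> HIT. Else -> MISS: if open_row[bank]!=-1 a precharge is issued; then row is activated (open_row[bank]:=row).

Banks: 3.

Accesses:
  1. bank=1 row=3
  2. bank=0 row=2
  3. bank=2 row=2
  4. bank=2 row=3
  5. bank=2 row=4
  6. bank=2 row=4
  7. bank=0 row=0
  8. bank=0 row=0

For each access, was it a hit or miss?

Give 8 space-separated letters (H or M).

Answer: M M M M M H M H

Derivation:
Acc 1: bank1 row3 -> MISS (open row3); precharges=0
Acc 2: bank0 row2 -> MISS (open row2); precharges=0
Acc 3: bank2 row2 -> MISS (open row2); precharges=0
Acc 4: bank2 row3 -> MISS (open row3); precharges=1
Acc 5: bank2 row4 -> MISS (open row4); precharges=2
Acc 6: bank2 row4 -> HIT
Acc 7: bank0 row0 -> MISS (open row0); precharges=3
Acc 8: bank0 row0 -> HIT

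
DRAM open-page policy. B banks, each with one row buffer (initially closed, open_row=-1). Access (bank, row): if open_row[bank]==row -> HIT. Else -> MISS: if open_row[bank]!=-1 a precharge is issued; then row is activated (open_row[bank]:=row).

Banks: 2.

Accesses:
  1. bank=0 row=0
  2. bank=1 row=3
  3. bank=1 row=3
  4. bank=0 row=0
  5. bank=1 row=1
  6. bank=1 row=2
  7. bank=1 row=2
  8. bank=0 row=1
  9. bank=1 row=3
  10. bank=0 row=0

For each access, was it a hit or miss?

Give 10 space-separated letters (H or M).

Answer: M M H H M M H M M M

Derivation:
Acc 1: bank0 row0 -> MISS (open row0); precharges=0
Acc 2: bank1 row3 -> MISS (open row3); precharges=0
Acc 3: bank1 row3 -> HIT
Acc 4: bank0 row0 -> HIT
Acc 5: bank1 row1 -> MISS (open row1); precharges=1
Acc 6: bank1 row2 -> MISS (open row2); precharges=2
Acc 7: bank1 row2 -> HIT
Acc 8: bank0 row1 -> MISS (open row1); precharges=3
Acc 9: bank1 row3 -> MISS (open row3); precharges=4
Acc 10: bank0 row0 -> MISS (open row0); precharges=5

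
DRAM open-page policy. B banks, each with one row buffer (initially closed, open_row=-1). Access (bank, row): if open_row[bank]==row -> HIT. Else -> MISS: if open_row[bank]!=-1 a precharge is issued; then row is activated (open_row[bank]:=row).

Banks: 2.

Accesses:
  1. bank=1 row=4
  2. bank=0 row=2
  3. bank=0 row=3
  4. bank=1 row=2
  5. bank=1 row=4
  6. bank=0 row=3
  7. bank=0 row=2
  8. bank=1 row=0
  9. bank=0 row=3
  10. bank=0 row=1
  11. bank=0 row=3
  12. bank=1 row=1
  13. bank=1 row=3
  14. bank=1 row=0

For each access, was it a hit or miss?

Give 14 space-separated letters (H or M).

Acc 1: bank1 row4 -> MISS (open row4); precharges=0
Acc 2: bank0 row2 -> MISS (open row2); precharges=0
Acc 3: bank0 row3 -> MISS (open row3); precharges=1
Acc 4: bank1 row2 -> MISS (open row2); precharges=2
Acc 5: bank1 row4 -> MISS (open row4); precharges=3
Acc 6: bank0 row3 -> HIT
Acc 7: bank0 row2 -> MISS (open row2); precharges=4
Acc 8: bank1 row0 -> MISS (open row0); precharges=5
Acc 9: bank0 row3 -> MISS (open row3); precharges=6
Acc 10: bank0 row1 -> MISS (open row1); precharges=7
Acc 11: bank0 row3 -> MISS (open row3); precharges=8
Acc 12: bank1 row1 -> MISS (open row1); precharges=9
Acc 13: bank1 row3 -> MISS (open row3); precharges=10
Acc 14: bank1 row0 -> MISS (open row0); precharges=11

Answer: M M M M M H M M M M M M M M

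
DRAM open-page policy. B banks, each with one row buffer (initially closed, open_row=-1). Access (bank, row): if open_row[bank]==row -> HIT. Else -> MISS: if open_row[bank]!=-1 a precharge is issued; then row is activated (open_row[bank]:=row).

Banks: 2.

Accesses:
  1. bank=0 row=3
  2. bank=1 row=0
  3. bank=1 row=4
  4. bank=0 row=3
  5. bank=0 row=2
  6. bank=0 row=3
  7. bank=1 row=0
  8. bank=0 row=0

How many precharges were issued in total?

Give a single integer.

Acc 1: bank0 row3 -> MISS (open row3); precharges=0
Acc 2: bank1 row0 -> MISS (open row0); precharges=0
Acc 3: bank1 row4 -> MISS (open row4); precharges=1
Acc 4: bank0 row3 -> HIT
Acc 5: bank0 row2 -> MISS (open row2); precharges=2
Acc 6: bank0 row3 -> MISS (open row3); precharges=3
Acc 7: bank1 row0 -> MISS (open row0); precharges=4
Acc 8: bank0 row0 -> MISS (open row0); precharges=5

Answer: 5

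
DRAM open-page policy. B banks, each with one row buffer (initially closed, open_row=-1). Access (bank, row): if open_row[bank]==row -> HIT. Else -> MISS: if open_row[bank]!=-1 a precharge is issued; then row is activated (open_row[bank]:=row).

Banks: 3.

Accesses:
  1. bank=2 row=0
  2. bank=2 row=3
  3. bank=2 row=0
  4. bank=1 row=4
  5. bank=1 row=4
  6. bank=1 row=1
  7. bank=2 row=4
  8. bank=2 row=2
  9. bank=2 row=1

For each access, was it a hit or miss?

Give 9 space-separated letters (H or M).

Acc 1: bank2 row0 -> MISS (open row0); precharges=0
Acc 2: bank2 row3 -> MISS (open row3); precharges=1
Acc 3: bank2 row0 -> MISS (open row0); precharges=2
Acc 4: bank1 row4 -> MISS (open row4); precharges=2
Acc 5: bank1 row4 -> HIT
Acc 6: bank1 row1 -> MISS (open row1); precharges=3
Acc 7: bank2 row4 -> MISS (open row4); precharges=4
Acc 8: bank2 row2 -> MISS (open row2); precharges=5
Acc 9: bank2 row1 -> MISS (open row1); precharges=6

Answer: M M M M H M M M M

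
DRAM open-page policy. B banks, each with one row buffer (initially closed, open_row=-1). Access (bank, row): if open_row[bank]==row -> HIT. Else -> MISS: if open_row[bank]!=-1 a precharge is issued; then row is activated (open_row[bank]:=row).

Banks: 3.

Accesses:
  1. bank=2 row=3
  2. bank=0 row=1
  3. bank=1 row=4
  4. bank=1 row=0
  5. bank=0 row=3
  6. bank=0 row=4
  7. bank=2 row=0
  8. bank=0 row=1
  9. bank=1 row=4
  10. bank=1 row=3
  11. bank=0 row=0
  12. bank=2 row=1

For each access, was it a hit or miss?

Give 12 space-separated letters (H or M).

Answer: M M M M M M M M M M M M

Derivation:
Acc 1: bank2 row3 -> MISS (open row3); precharges=0
Acc 2: bank0 row1 -> MISS (open row1); precharges=0
Acc 3: bank1 row4 -> MISS (open row4); precharges=0
Acc 4: bank1 row0 -> MISS (open row0); precharges=1
Acc 5: bank0 row3 -> MISS (open row3); precharges=2
Acc 6: bank0 row4 -> MISS (open row4); precharges=3
Acc 7: bank2 row0 -> MISS (open row0); precharges=4
Acc 8: bank0 row1 -> MISS (open row1); precharges=5
Acc 9: bank1 row4 -> MISS (open row4); precharges=6
Acc 10: bank1 row3 -> MISS (open row3); precharges=7
Acc 11: bank0 row0 -> MISS (open row0); precharges=8
Acc 12: bank2 row1 -> MISS (open row1); precharges=9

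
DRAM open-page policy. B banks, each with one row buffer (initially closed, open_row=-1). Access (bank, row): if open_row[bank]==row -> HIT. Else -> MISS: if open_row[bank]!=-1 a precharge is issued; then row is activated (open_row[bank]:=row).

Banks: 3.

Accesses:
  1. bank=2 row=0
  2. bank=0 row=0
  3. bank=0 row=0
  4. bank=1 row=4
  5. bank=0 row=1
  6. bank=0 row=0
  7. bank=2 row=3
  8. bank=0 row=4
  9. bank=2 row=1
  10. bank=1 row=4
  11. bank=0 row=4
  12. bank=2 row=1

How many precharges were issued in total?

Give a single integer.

Acc 1: bank2 row0 -> MISS (open row0); precharges=0
Acc 2: bank0 row0 -> MISS (open row0); precharges=0
Acc 3: bank0 row0 -> HIT
Acc 4: bank1 row4 -> MISS (open row4); precharges=0
Acc 5: bank0 row1 -> MISS (open row1); precharges=1
Acc 6: bank0 row0 -> MISS (open row0); precharges=2
Acc 7: bank2 row3 -> MISS (open row3); precharges=3
Acc 8: bank0 row4 -> MISS (open row4); precharges=4
Acc 9: bank2 row1 -> MISS (open row1); precharges=5
Acc 10: bank1 row4 -> HIT
Acc 11: bank0 row4 -> HIT
Acc 12: bank2 row1 -> HIT

Answer: 5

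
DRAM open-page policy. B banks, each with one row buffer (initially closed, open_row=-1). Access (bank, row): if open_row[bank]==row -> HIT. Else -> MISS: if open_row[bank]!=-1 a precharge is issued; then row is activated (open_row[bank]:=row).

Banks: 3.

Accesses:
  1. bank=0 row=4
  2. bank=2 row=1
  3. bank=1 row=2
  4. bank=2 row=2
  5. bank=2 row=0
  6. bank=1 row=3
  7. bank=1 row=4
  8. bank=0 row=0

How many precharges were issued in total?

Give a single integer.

Answer: 5

Derivation:
Acc 1: bank0 row4 -> MISS (open row4); precharges=0
Acc 2: bank2 row1 -> MISS (open row1); precharges=0
Acc 3: bank1 row2 -> MISS (open row2); precharges=0
Acc 4: bank2 row2 -> MISS (open row2); precharges=1
Acc 5: bank2 row0 -> MISS (open row0); precharges=2
Acc 6: bank1 row3 -> MISS (open row3); precharges=3
Acc 7: bank1 row4 -> MISS (open row4); precharges=4
Acc 8: bank0 row0 -> MISS (open row0); precharges=5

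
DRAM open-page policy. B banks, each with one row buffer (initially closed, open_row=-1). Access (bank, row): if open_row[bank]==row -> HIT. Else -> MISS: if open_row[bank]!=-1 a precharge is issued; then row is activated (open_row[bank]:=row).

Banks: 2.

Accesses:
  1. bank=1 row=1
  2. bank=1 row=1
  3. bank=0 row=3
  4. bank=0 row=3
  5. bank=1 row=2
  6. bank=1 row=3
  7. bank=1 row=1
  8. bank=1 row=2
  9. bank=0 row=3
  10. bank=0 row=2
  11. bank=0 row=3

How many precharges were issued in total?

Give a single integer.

Acc 1: bank1 row1 -> MISS (open row1); precharges=0
Acc 2: bank1 row1 -> HIT
Acc 3: bank0 row3 -> MISS (open row3); precharges=0
Acc 4: bank0 row3 -> HIT
Acc 5: bank1 row2 -> MISS (open row2); precharges=1
Acc 6: bank1 row3 -> MISS (open row3); precharges=2
Acc 7: bank1 row1 -> MISS (open row1); precharges=3
Acc 8: bank1 row2 -> MISS (open row2); precharges=4
Acc 9: bank0 row3 -> HIT
Acc 10: bank0 row2 -> MISS (open row2); precharges=5
Acc 11: bank0 row3 -> MISS (open row3); precharges=6

Answer: 6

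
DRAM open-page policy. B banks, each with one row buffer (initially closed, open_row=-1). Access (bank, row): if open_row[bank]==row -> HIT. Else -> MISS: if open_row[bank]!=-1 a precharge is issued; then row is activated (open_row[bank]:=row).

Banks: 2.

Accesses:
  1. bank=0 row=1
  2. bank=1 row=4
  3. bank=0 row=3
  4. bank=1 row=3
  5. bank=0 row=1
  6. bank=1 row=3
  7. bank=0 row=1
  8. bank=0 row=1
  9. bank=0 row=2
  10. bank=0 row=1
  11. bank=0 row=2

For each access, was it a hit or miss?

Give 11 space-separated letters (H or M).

Answer: M M M M M H H H M M M

Derivation:
Acc 1: bank0 row1 -> MISS (open row1); precharges=0
Acc 2: bank1 row4 -> MISS (open row4); precharges=0
Acc 3: bank0 row3 -> MISS (open row3); precharges=1
Acc 4: bank1 row3 -> MISS (open row3); precharges=2
Acc 5: bank0 row1 -> MISS (open row1); precharges=3
Acc 6: bank1 row3 -> HIT
Acc 7: bank0 row1 -> HIT
Acc 8: bank0 row1 -> HIT
Acc 9: bank0 row2 -> MISS (open row2); precharges=4
Acc 10: bank0 row1 -> MISS (open row1); precharges=5
Acc 11: bank0 row2 -> MISS (open row2); precharges=6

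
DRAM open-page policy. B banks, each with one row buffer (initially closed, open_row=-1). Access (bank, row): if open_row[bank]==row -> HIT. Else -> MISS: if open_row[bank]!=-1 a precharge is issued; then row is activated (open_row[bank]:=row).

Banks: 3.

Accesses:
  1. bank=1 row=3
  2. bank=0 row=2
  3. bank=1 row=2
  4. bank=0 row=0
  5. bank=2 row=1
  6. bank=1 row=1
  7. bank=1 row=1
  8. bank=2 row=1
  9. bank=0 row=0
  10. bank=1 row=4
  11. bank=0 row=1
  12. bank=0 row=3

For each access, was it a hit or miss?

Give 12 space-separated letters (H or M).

Answer: M M M M M M H H H M M M

Derivation:
Acc 1: bank1 row3 -> MISS (open row3); precharges=0
Acc 2: bank0 row2 -> MISS (open row2); precharges=0
Acc 3: bank1 row2 -> MISS (open row2); precharges=1
Acc 4: bank0 row0 -> MISS (open row0); precharges=2
Acc 5: bank2 row1 -> MISS (open row1); precharges=2
Acc 6: bank1 row1 -> MISS (open row1); precharges=3
Acc 7: bank1 row1 -> HIT
Acc 8: bank2 row1 -> HIT
Acc 9: bank0 row0 -> HIT
Acc 10: bank1 row4 -> MISS (open row4); precharges=4
Acc 11: bank0 row1 -> MISS (open row1); precharges=5
Acc 12: bank0 row3 -> MISS (open row3); precharges=6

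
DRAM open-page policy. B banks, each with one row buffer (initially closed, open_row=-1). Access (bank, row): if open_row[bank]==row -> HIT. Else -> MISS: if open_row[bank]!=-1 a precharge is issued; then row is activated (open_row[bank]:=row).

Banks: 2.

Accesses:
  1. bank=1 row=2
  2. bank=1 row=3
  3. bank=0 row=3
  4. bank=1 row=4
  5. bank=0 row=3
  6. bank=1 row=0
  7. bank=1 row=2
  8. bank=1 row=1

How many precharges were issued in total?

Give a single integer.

Answer: 5

Derivation:
Acc 1: bank1 row2 -> MISS (open row2); precharges=0
Acc 2: bank1 row3 -> MISS (open row3); precharges=1
Acc 3: bank0 row3 -> MISS (open row3); precharges=1
Acc 4: bank1 row4 -> MISS (open row4); precharges=2
Acc 5: bank0 row3 -> HIT
Acc 6: bank1 row0 -> MISS (open row0); precharges=3
Acc 7: bank1 row2 -> MISS (open row2); precharges=4
Acc 8: bank1 row1 -> MISS (open row1); precharges=5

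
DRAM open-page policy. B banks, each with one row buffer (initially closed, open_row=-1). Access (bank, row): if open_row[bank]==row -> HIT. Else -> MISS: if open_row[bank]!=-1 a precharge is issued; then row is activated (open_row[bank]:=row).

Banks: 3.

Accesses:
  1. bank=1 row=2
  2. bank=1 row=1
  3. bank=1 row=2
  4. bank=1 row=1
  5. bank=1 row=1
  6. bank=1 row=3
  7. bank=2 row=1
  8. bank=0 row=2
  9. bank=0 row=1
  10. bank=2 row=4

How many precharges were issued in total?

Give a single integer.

Answer: 6

Derivation:
Acc 1: bank1 row2 -> MISS (open row2); precharges=0
Acc 2: bank1 row1 -> MISS (open row1); precharges=1
Acc 3: bank1 row2 -> MISS (open row2); precharges=2
Acc 4: bank1 row1 -> MISS (open row1); precharges=3
Acc 5: bank1 row1 -> HIT
Acc 6: bank1 row3 -> MISS (open row3); precharges=4
Acc 7: bank2 row1 -> MISS (open row1); precharges=4
Acc 8: bank0 row2 -> MISS (open row2); precharges=4
Acc 9: bank0 row1 -> MISS (open row1); precharges=5
Acc 10: bank2 row4 -> MISS (open row4); precharges=6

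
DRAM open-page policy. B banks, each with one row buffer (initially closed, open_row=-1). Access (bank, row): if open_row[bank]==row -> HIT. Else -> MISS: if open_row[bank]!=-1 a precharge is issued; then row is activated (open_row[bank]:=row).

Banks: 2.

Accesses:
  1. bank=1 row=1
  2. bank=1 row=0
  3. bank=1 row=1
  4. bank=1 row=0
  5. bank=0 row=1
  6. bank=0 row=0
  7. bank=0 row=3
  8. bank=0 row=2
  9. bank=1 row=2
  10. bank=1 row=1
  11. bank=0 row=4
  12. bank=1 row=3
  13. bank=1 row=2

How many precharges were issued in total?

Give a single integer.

Acc 1: bank1 row1 -> MISS (open row1); precharges=0
Acc 2: bank1 row0 -> MISS (open row0); precharges=1
Acc 3: bank1 row1 -> MISS (open row1); precharges=2
Acc 4: bank1 row0 -> MISS (open row0); precharges=3
Acc 5: bank0 row1 -> MISS (open row1); precharges=3
Acc 6: bank0 row0 -> MISS (open row0); precharges=4
Acc 7: bank0 row3 -> MISS (open row3); precharges=5
Acc 8: bank0 row2 -> MISS (open row2); precharges=6
Acc 9: bank1 row2 -> MISS (open row2); precharges=7
Acc 10: bank1 row1 -> MISS (open row1); precharges=8
Acc 11: bank0 row4 -> MISS (open row4); precharges=9
Acc 12: bank1 row3 -> MISS (open row3); precharges=10
Acc 13: bank1 row2 -> MISS (open row2); precharges=11

Answer: 11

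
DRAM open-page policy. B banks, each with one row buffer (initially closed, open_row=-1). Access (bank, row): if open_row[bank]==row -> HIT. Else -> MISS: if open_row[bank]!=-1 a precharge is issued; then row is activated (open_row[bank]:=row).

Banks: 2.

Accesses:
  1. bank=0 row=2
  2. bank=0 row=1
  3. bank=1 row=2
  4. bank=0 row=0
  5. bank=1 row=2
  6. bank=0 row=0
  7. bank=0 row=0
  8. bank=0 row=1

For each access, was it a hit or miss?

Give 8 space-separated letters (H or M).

Answer: M M M M H H H M

Derivation:
Acc 1: bank0 row2 -> MISS (open row2); precharges=0
Acc 2: bank0 row1 -> MISS (open row1); precharges=1
Acc 3: bank1 row2 -> MISS (open row2); precharges=1
Acc 4: bank0 row0 -> MISS (open row0); precharges=2
Acc 5: bank1 row2 -> HIT
Acc 6: bank0 row0 -> HIT
Acc 7: bank0 row0 -> HIT
Acc 8: bank0 row1 -> MISS (open row1); precharges=3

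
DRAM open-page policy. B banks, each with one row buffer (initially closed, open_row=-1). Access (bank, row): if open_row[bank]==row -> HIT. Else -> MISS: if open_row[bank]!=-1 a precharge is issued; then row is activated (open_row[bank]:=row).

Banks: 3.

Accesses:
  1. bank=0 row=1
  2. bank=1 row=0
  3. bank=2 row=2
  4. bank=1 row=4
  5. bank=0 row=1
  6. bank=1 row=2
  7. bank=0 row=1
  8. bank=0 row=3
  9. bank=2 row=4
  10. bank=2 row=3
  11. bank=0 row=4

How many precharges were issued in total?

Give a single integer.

Acc 1: bank0 row1 -> MISS (open row1); precharges=0
Acc 2: bank1 row0 -> MISS (open row0); precharges=0
Acc 3: bank2 row2 -> MISS (open row2); precharges=0
Acc 4: bank1 row4 -> MISS (open row4); precharges=1
Acc 5: bank0 row1 -> HIT
Acc 6: bank1 row2 -> MISS (open row2); precharges=2
Acc 7: bank0 row1 -> HIT
Acc 8: bank0 row3 -> MISS (open row3); precharges=3
Acc 9: bank2 row4 -> MISS (open row4); precharges=4
Acc 10: bank2 row3 -> MISS (open row3); precharges=5
Acc 11: bank0 row4 -> MISS (open row4); precharges=6

Answer: 6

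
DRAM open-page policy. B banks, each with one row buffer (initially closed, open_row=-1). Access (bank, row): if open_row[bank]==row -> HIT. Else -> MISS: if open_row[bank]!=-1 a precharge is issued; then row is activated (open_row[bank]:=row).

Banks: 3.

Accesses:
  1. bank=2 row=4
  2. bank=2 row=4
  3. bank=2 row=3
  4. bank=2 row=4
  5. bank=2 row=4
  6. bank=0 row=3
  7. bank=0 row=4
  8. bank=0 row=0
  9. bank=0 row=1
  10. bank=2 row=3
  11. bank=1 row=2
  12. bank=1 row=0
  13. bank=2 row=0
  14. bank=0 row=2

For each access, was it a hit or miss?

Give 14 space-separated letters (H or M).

Acc 1: bank2 row4 -> MISS (open row4); precharges=0
Acc 2: bank2 row4 -> HIT
Acc 3: bank2 row3 -> MISS (open row3); precharges=1
Acc 4: bank2 row4 -> MISS (open row4); precharges=2
Acc 5: bank2 row4 -> HIT
Acc 6: bank0 row3 -> MISS (open row3); precharges=2
Acc 7: bank0 row4 -> MISS (open row4); precharges=3
Acc 8: bank0 row0 -> MISS (open row0); precharges=4
Acc 9: bank0 row1 -> MISS (open row1); precharges=5
Acc 10: bank2 row3 -> MISS (open row3); precharges=6
Acc 11: bank1 row2 -> MISS (open row2); precharges=6
Acc 12: bank1 row0 -> MISS (open row0); precharges=7
Acc 13: bank2 row0 -> MISS (open row0); precharges=8
Acc 14: bank0 row2 -> MISS (open row2); precharges=9

Answer: M H M M H M M M M M M M M M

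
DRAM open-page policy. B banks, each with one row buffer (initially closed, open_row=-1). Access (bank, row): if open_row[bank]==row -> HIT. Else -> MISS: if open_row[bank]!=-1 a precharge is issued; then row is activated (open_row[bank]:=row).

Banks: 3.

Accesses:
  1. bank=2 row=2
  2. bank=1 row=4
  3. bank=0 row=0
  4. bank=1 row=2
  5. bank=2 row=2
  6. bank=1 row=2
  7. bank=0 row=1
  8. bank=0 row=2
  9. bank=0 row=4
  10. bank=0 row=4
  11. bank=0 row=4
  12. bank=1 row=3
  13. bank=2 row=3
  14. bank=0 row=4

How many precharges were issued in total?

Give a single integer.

Answer: 6

Derivation:
Acc 1: bank2 row2 -> MISS (open row2); precharges=0
Acc 2: bank1 row4 -> MISS (open row4); precharges=0
Acc 3: bank0 row0 -> MISS (open row0); precharges=0
Acc 4: bank1 row2 -> MISS (open row2); precharges=1
Acc 5: bank2 row2 -> HIT
Acc 6: bank1 row2 -> HIT
Acc 7: bank0 row1 -> MISS (open row1); precharges=2
Acc 8: bank0 row2 -> MISS (open row2); precharges=3
Acc 9: bank0 row4 -> MISS (open row4); precharges=4
Acc 10: bank0 row4 -> HIT
Acc 11: bank0 row4 -> HIT
Acc 12: bank1 row3 -> MISS (open row3); precharges=5
Acc 13: bank2 row3 -> MISS (open row3); precharges=6
Acc 14: bank0 row4 -> HIT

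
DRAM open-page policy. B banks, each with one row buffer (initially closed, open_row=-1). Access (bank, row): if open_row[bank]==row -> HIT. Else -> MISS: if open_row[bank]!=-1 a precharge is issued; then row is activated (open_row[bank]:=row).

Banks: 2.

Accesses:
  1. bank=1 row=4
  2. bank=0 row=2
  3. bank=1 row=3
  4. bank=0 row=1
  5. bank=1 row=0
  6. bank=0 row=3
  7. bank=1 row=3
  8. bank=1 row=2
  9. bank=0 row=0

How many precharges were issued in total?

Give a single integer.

Answer: 7

Derivation:
Acc 1: bank1 row4 -> MISS (open row4); precharges=0
Acc 2: bank0 row2 -> MISS (open row2); precharges=0
Acc 3: bank1 row3 -> MISS (open row3); precharges=1
Acc 4: bank0 row1 -> MISS (open row1); precharges=2
Acc 5: bank1 row0 -> MISS (open row0); precharges=3
Acc 6: bank0 row3 -> MISS (open row3); precharges=4
Acc 7: bank1 row3 -> MISS (open row3); precharges=5
Acc 8: bank1 row2 -> MISS (open row2); precharges=6
Acc 9: bank0 row0 -> MISS (open row0); precharges=7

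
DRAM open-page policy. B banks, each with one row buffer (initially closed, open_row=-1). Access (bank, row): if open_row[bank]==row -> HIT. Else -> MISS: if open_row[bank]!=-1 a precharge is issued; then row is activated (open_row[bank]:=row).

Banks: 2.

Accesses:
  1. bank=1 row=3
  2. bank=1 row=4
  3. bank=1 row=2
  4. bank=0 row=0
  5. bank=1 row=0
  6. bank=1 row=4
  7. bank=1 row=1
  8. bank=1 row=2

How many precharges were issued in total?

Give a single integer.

Acc 1: bank1 row3 -> MISS (open row3); precharges=0
Acc 2: bank1 row4 -> MISS (open row4); precharges=1
Acc 3: bank1 row2 -> MISS (open row2); precharges=2
Acc 4: bank0 row0 -> MISS (open row0); precharges=2
Acc 5: bank1 row0 -> MISS (open row0); precharges=3
Acc 6: bank1 row4 -> MISS (open row4); precharges=4
Acc 7: bank1 row1 -> MISS (open row1); precharges=5
Acc 8: bank1 row2 -> MISS (open row2); precharges=6

Answer: 6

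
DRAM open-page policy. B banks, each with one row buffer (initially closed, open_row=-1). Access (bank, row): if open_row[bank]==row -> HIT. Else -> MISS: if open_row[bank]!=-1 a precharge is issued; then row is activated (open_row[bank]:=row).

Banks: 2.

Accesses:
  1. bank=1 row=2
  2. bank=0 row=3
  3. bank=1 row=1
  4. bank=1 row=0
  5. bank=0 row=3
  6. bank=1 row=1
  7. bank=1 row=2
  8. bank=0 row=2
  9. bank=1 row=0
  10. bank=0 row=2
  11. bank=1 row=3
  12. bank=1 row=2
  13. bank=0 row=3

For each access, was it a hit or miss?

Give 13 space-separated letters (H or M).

Answer: M M M M H M M M M H M M M

Derivation:
Acc 1: bank1 row2 -> MISS (open row2); precharges=0
Acc 2: bank0 row3 -> MISS (open row3); precharges=0
Acc 3: bank1 row1 -> MISS (open row1); precharges=1
Acc 4: bank1 row0 -> MISS (open row0); precharges=2
Acc 5: bank0 row3 -> HIT
Acc 6: bank1 row1 -> MISS (open row1); precharges=3
Acc 7: bank1 row2 -> MISS (open row2); precharges=4
Acc 8: bank0 row2 -> MISS (open row2); precharges=5
Acc 9: bank1 row0 -> MISS (open row0); precharges=6
Acc 10: bank0 row2 -> HIT
Acc 11: bank1 row3 -> MISS (open row3); precharges=7
Acc 12: bank1 row2 -> MISS (open row2); precharges=8
Acc 13: bank0 row3 -> MISS (open row3); precharges=9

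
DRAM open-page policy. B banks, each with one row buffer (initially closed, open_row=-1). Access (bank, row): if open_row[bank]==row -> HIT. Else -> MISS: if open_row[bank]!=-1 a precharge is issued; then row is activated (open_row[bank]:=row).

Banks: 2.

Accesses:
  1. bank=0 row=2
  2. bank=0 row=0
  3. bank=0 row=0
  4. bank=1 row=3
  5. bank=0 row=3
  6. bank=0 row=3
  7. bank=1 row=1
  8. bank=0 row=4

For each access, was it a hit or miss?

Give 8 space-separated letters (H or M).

Acc 1: bank0 row2 -> MISS (open row2); precharges=0
Acc 2: bank0 row0 -> MISS (open row0); precharges=1
Acc 3: bank0 row0 -> HIT
Acc 4: bank1 row3 -> MISS (open row3); precharges=1
Acc 5: bank0 row3 -> MISS (open row3); precharges=2
Acc 6: bank0 row3 -> HIT
Acc 7: bank1 row1 -> MISS (open row1); precharges=3
Acc 8: bank0 row4 -> MISS (open row4); precharges=4

Answer: M M H M M H M M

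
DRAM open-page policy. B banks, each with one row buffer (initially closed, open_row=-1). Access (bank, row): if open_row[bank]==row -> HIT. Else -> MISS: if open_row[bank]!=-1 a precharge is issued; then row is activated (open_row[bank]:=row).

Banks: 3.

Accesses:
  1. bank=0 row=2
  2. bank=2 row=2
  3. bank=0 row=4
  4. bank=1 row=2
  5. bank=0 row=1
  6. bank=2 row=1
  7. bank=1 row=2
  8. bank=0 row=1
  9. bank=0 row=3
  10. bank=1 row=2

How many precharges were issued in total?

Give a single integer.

Acc 1: bank0 row2 -> MISS (open row2); precharges=0
Acc 2: bank2 row2 -> MISS (open row2); precharges=0
Acc 3: bank0 row4 -> MISS (open row4); precharges=1
Acc 4: bank1 row2 -> MISS (open row2); precharges=1
Acc 5: bank0 row1 -> MISS (open row1); precharges=2
Acc 6: bank2 row1 -> MISS (open row1); precharges=3
Acc 7: bank1 row2 -> HIT
Acc 8: bank0 row1 -> HIT
Acc 9: bank0 row3 -> MISS (open row3); precharges=4
Acc 10: bank1 row2 -> HIT

Answer: 4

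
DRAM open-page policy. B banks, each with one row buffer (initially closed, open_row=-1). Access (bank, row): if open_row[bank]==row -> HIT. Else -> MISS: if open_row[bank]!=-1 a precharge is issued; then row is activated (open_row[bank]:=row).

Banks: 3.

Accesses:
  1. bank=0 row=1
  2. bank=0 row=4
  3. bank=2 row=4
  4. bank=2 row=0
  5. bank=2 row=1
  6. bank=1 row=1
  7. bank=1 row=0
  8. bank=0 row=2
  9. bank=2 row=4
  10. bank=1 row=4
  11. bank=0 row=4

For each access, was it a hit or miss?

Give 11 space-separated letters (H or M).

Acc 1: bank0 row1 -> MISS (open row1); precharges=0
Acc 2: bank0 row4 -> MISS (open row4); precharges=1
Acc 3: bank2 row4 -> MISS (open row4); precharges=1
Acc 4: bank2 row0 -> MISS (open row0); precharges=2
Acc 5: bank2 row1 -> MISS (open row1); precharges=3
Acc 6: bank1 row1 -> MISS (open row1); precharges=3
Acc 7: bank1 row0 -> MISS (open row0); precharges=4
Acc 8: bank0 row2 -> MISS (open row2); precharges=5
Acc 9: bank2 row4 -> MISS (open row4); precharges=6
Acc 10: bank1 row4 -> MISS (open row4); precharges=7
Acc 11: bank0 row4 -> MISS (open row4); precharges=8

Answer: M M M M M M M M M M M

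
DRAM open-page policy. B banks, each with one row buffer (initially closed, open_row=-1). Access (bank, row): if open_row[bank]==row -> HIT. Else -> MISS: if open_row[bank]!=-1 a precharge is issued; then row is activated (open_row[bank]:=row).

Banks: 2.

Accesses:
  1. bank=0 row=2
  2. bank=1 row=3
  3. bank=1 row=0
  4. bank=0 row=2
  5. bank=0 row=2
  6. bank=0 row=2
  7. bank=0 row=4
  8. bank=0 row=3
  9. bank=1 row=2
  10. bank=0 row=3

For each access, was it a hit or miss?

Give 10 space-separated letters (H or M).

Acc 1: bank0 row2 -> MISS (open row2); precharges=0
Acc 2: bank1 row3 -> MISS (open row3); precharges=0
Acc 3: bank1 row0 -> MISS (open row0); precharges=1
Acc 4: bank0 row2 -> HIT
Acc 5: bank0 row2 -> HIT
Acc 6: bank0 row2 -> HIT
Acc 7: bank0 row4 -> MISS (open row4); precharges=2
Acc 8: bank0 row3 -> MISS (open row3); precharges=3
Acc 9: bank1 row2 -> MISS (open row2); precharges=4
Acc 10: bank0 row3 -> HIT

Answer: M M M H H H M M M H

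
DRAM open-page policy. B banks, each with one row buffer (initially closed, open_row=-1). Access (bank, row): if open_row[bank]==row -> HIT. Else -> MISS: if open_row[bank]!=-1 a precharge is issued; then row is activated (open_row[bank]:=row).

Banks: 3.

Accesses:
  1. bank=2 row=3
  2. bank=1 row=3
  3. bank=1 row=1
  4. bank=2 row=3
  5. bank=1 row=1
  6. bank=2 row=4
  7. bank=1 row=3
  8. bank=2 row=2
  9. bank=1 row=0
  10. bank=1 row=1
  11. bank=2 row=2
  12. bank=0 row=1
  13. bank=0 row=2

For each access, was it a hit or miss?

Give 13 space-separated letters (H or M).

Answer: M M M H H M M M M M H M M

Derivation:
Acc 1: bank2 row3 -> MISS (open row3); precharges=0
Acc 2: bank1 row3 -> MISS (open row3); precharges=0
Acc 3: bank1 row1 -> MISS (open row1); precharges=1
Acc 4: bank2 row3 -> HIT
Acc 5: bank1 row1 -> HIT
Acc 6: bank2 row4 -> MISS (open row4); precharges=2
Acc 7: bank1 row3 -> MISS (open row3); precharges=3
Acc 8: bank2 row2 -> MISS (open row2); precharges=4
Acc 9: bank1 row0 -> MISS (open row0); precharges=5
Acc 10: bank1 row1 -> MISS (open row1); precharges=6
Acc 11: bank2 row2 -> HIT
Acc 12: bank0 row1 -> MISS (open row1); precharges=6
Acc 13: bank0 row2 -> MISS (open row2); precharges=7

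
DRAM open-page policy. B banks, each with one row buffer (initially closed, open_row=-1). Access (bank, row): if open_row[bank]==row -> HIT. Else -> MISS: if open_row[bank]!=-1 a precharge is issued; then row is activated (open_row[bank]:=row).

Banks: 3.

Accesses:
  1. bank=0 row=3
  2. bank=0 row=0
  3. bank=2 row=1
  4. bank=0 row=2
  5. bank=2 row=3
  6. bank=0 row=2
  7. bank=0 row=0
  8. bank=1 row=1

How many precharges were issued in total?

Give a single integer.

Answer: 4

Derivation:
Acc 1: bank0 row3 -> MISS (open row3); precharges=0
Acc 2: bank0 row0 -> MISS (open row0); precharges=1
Acc 3: bank2 row1 -> MISS (open row1); precharges=1
Acc 4: bank0 row2 -> MISS (open row2); precharges=2
Acc 5: bank2 row3 -> MISS (open row3); precharges=3
Acc 6: bank0 row2 -> HIT
Acc 7: bank0 row0 -> MISS (open row0); precharges=4
Acc 8: bank1 row1 -> MISS (open row1); precharges=4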